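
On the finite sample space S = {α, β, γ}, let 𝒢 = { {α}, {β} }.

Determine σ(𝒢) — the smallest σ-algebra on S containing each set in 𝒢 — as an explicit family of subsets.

|σ(𝒢)| = 8.  σ(𝒢) = { {}, {α}, {β}, {γ}, {α,β}, {α,γ}, {β,γ}, S }

Working:
Initial family (4 sets): { {}, {α}, {β}, S }.
Pass 1: +3 →
  {α,β}  = {α} ∪ {β}
  {α,γ}  = ᶜ of {β}
  {β,γ}  = ᶜ of {α}
  (now 7)
Pass 2 (1 new):
  {γ}  = ᶜ of {α,β}
  (now 8)
Pass 3: already closed under ᶜ and ∪.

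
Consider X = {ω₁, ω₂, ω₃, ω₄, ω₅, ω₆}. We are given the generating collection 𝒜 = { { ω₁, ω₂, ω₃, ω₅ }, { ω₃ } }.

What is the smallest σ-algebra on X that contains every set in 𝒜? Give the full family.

Answer: σ(𝒜) = { ∅, { ω₃ }, { ω₄, ω₆ }, { ω₁, ω₂, ω₅ }, { ω₃, ω₄, ω₆ }, { ω₁, ω₂, ω₃, ω₅ }, { ω₁, ω₂, ω₄, ω₅, ω₆ }, X }

Working:
Start: 𝒜 ∪ {∅, X} = { ∅, { ω₃ }, { ω₁, ω₂, ω₃, ω₅ }, X }.
Round 1: +2 →
  { ω₄, ω₆ }  = ᶜ of { ω₁, ω₂, ω₃, ω₅ }
  { ω₁, ω₂, ω₄, ω₅, ω₆ }  = ᶜ of { ω₃ }
  [6 total]
Round 2: +1 →
  { ω₃, ω₄, ω₆ }  = { ω₃ } ∪ { ω₄, ω₆ }
  [7 total]
Round 3 (1 new):
  { ω₁, ω₂, ω₅ }  = ᶜ of { ω₃, ω₄, ω₆ }
  [8 total]
Round 4: already closed under ᶜ and ∪.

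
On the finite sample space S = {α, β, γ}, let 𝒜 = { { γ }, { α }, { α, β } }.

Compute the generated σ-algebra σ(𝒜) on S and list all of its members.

σ(𝒜) = { {}, { α }, { β }, { γ }, { α, β }, { α, γ }, { β, γ }, S }

Trace:
Seed the family with 𝒜 together with ∅ and S: { {}, { α }, { γ }, { α, β }, S }.
Iteration 1 adds 2:
  { α, γ }  = { γ } ∪ { α }
  { β, γ }  = complement { α }
Iteration 2 adds 1:
  { β }  = complement { α, γ }
Iteration 3 adds nothing — fixpoint reached.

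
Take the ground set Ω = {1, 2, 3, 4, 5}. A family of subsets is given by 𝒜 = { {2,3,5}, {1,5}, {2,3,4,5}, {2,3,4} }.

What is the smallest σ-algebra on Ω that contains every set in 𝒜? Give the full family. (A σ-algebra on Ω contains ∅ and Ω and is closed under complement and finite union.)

Take S₀ = 𝒜 ∪ {∅, Ω} = { ∅, {1,5}, {2,3,4}, {2,3,5}, {2,3,4,5}, Ω }.
Round 1. New:
  {1}  = ᶜ of {2,3,4,5}
  {1,4}  = ᶜ of {2,3,5}
  {1,2,3,5}  = {2,3,5} ∪ {1,5}
  [9 total]
Round 2: 3 new —
  {4}  = ᶜ of {1,2,3,5}
  {1,4,5}  = {1,4} ∪ {1,5}
  {1,2,3,4}  = {2,3,4} ∪ {1,4}
  [12 total]
Round 3: 2 new —
  {5}  = ᶜ of {1,2,3,4}
  {2,3}  = ᶜ of {1,4,5}
  [14 total]
Round 4: 2 new —
  {4,5}  = {4} ∪ {5}
  {1,2,3}  = {2,3} ∪ {1}
  [16 total]
After Round 5 the family is unchanged; done.

σ(𝒜) = { ∅, {1}, {4}, {5}, {1,4}, {1,5}, {2,3}, {4,5}, {1,2,3}, {1,4,5}, {2,3,4}, {2,3,5}, {1,2,3,4}, {1,2,3,5}, {2,3,4,5}, Ω }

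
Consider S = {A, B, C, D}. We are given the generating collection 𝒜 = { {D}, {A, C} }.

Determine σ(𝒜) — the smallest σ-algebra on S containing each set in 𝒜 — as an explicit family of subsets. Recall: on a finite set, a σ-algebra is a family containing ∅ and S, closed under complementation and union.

|σ(𝒜)| = 8.  σ(𝒜) = { {}, {B}, {D}, {A, C}, {B, D}, {A, B, C}, {A, C, D}, S }

Working:
Initial family (4 sets): { {}, {D}, {A, C}, S }.
Pass 1 adds 3:
  {B, D}  = S∖{A, C}
  {A, B, C}  = S∖{D}
  {A, C, D}  = {A, C} ∪ {D}
  (now 7)
Pass 2 (1 new):
  {B}  = S∖{A, C, D}
  (now 8)
Pass 3: no new sets; the family is a σ-algebra.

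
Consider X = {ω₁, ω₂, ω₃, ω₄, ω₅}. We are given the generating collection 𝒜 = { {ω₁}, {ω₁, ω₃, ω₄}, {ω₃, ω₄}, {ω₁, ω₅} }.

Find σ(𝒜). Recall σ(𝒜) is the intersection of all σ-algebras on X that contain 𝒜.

σ(𝒜) = { {}, {ω₁}, {ω₂}, {ω₅}, {ω₁, ω₂}, {ω₁, ω₅}, {ω₂, ω₅}, {ω₃, ω₄}, {ω₁, ω₂, ω₅}, {ω₁, ω₃, ω₄}, {ω₂, ω₃, ω₄}, {ω₃, ω₄, ω₅}, {ω₁, ω₂, ω₃, ω₄}, {ω₁, ω₃, ω₄, ω₅}, {ω₂, ω₃, ω₄, ω₅}, X }

Trace:
Seed the family with 𝒜 together with ∅ and X: { {}, {ω₁}, {ω₁, ω₅}, {ω₃, ω₄}, {ω₁, ω₃, ω₄}, X }.
Round 1 adds 5:
  {ω₂, ω₅}  = X∖{ω₁, ω₃, ω₄}
  {ω₁, ω₂, ω₅}  = X∖{ω₃, ω₄}
  {ω₂, ω₃, ω₄}  = X∖{ω₁, ω₅}
  {ω₁, ω₃, ω₄, ω₅}  = {ω₁, ω₃, ω₄} ∪ {ω₁, ω₅}
  {ω₂, ω₃, ω₄, ω₅}  = X∖{ω₁}
  (now 11)
Round 2: +2 →
  {ω₂}  = X∖{ω₁, ω₃, ω₄, ω₅}
  {ω₁, ω₂, ω₃, ω₄}  = {ω₁, ω₃, ω₄} ∪ {ω₂, ω₃, ω₄}
  (now 13)
Round 3. New:
  {ω₅}  = X∖{ω₁, ω₂, ω₃, ω₄}
  {ω₁, ω₂}  = {ω₂} ∪ {ω₁}
  (now 15)
Round 4: 1 new —
  {ω₃, ω₄, ω₅}  = X∖{ω₁, ω₂}
  (now 16)
After Round 5 the family is unchanged; done.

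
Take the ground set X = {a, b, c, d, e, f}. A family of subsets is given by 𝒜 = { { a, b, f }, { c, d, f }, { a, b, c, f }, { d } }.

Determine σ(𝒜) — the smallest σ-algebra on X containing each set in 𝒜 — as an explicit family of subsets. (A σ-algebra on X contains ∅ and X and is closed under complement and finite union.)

Seed the family with 𝒜 together with ∅ and X: { {}, { d }, { a, b, f }, { c, d, f }, { a, b, c, f }, X }.
Step 1. New:
  { d, e }  = { a, b, c, f }ᶜ
  { a, b, e }  = { c, d, f }ᶜ
  { c, d, e }  = { a, b, f }ᶜ
  { a, b, d, f }  = { d } ∪ { a, b, f }
  { a, b, c, d, f }  = { d } ∪ { a, b, c, f }
  { a, b, c, e, f }  = { d }ᶜ
  [12 total]
Step 2. New:
  { e }  = { a, b, c, d, f }ᶜ
  { c, e }  = { a, b, d, f }ᶜ
  { a, b, d, e }  = { d, e } ∪ { a, b, e }
  { a, b, e, f }  = { a, b, e } ∪ { a, b, f }
  { c, d, e, f }  = { c, d, e } ∪ { c, d, f }
  { a, b, c, d, e }  = { c, d, e } ∪ { a, b, e }
  { a, b, d, e, f }  = { a, b, d, f } ∪ { d, e }
  [19 total]
Step 3: 6 new —
  { c }  = { a, b, d, e, f }ᶜ
  { f }  = { a, b, c, d, e }ᶜ
  { a, b }  = { c, d, e, f }ᶜ
  { c, d }  = { a, b, e, f }ᶜ
  { c, f }  = { a, b, d, e }ᶜ
  { a, b, c, e }  = { c, e } ∪ { a, b, e }
  [25 total]
Step 4: 7 new —
  { d, f }  = { a, b, c, e }ᶜ
  { e, f }  = { f } ∪ { e }
  { a, b, c }  = { a, b } ∪ { c }
  { a, b, d }  = { a, b } ∪ { d }
  { c, e, f }  = { f } ∪ { c, e }
  { d, e, f }  = { f } ∪ { d, e }
  { a, b, c, d }  = { c, d } ∪ { a, b }
  [32 total]
Step 5 adds nothing — fixpoint reached.

|σ(𝒜)| = 32.  σ(𝒜) = { {}, { c }, { d }, { e }, { f }, { a, b }, { c, d }, { c, e }, { c, f }, { d, e }, { d, f }, { e, f }, { a, b, c }, { a, b, d }, { a, b, e }, { a, b, f }, { c, d, e }, { c, d, f }, { c, e, f }, { d, e, f }, { a, b, c, d }, { a, b, c, e }, { a, b, c, f }, { a, b, d, e }, { a, b, d, f }, { a, b, e, f }, { c, d, e, f }, { a, b, c, d, e }, { a, b, c, d, f }, { a, b, c, e, f }, { a, b, d, e, f }, X }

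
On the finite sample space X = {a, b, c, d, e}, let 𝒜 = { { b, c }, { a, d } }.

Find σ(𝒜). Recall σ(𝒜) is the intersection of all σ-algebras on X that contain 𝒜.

Start: 𝒜 ∪ {∅, X} = { {  }, { a, d }, { b, c }, X }.
Pass 1: 3 new —
  { a, d, e }  = X∖{ b, c }
  { b, c, e }  = X∖{ a, d }
  { a, b, c, d }  = { b, c } ∪ { a, d }
  — 7 sets.
Pass 2. New:
  { e }  = X∖{ a, b, c, d }
  — 8 sets.
Pass 3: no new sets; the family is a σ-algebra.

Hence σ(𝒜) has 8 members: { {  }, { e }, { a, d }, { b, c }, { a, d, e }, { b, c, e }, { a, b, c, d }, X }.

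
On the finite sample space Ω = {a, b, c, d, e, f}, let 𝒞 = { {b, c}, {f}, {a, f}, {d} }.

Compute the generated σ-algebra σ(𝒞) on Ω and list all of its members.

Take S₀ = 𝒞 ∪ {∅, Ω} = { {}, {d}, {f}, {a, f}, {b, c}, Ω }.
Pass 1 adds 9:
  {d, f}  = {d} ∪ {f}
  {a, d, f}  = {a, f} ∪ {d}
  {b, c, d}  = {b, c} ∪ {d}
  {b, c, f}  = {b, c} ∪ {f}
  {a, b, c, f}  = {b, c} ∪ {a, f}
  {a, d, e, f}  = ᶜ of {b, c}
  {b, c, d, e}  = ᶜ of {a, f}
  {a, b, c, d, e}  = ᶜ of {f}
  {a, b, c, e, f}  = ᶜ of {d}
  (now 15)
Pass 2: 8 new —
  {d, e}  = ᶜ of {a, b, c, f}
  {a, d, e}  = ᶜ of {b, c, f}
  {a, e, f}  = ᶜ of {b, c, d}
  {b, c, e}  = ᶜ of {a, d, f}
  {a, b, c, e}  = ᶜ of {d, f}
  {b, c, d, f}  = {b, c, d} ∪ {b, c, f}
  {a, b, c, d, f}  = {b, c, d} ∪ {a, f}
  {b, c, d, e, f}  = {b, c, f} ∪ {b, c, d, e}
  (now 23)
Pass 3 adds 5:
  {a}  = ᶜ of {b, c, d, e, f}
  {e}  = ᶜ of {a, b, c, d, f}
  {a, e}  = ᶜ of {b, c, d, f}
  {d, e, f}  = {d, e} ∪ {d, f}
  {b, c, e, f}  = {b, c, f} ∪ {b, c, e}
  (now 28)
Pass 4: +4 →
  {a, d}  = ᶜ of {b, c, e, f}
  {e, f}  = {f} ∪ {e}
  {a, b, c}  = ᶜ of {d, e, f}
  {a, b, c, d}  = {a} ∪ {b, c, d}
  (now 32)
Pass 5 adds nothing — fixpoint reached.

σ(𝒞) = { {}, {a}, {d}, {e}, {f}, {a, d}, {a, e}, {a, f}, {b, c}, {d, e}, {d, f}, {e, f}, {a, b, c}, {a, d, e}, {a, d, f}, {a, e, f}, {b, c, d}, {b, c, e}, {b, c, f}, {d, e, f}, {a, b, c, d}, {a, b, c, e}, {a, b, c, f}, {a, d, e, f}, {b, c, d, e}, {b, c, d, f}, {b, c, e, f}, {a, b, c, d, e}, {a, b, c, d, f}, {a, b, c, e, f}, {b, c, d, e, f}, Ω }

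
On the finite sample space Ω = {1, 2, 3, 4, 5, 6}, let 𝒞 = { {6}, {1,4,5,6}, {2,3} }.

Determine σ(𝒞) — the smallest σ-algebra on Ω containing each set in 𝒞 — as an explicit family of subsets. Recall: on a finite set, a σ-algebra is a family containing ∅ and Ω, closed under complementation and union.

σ(𝒞) (8 sets): { {}, {6}, {2,3}, {1,4,5}, {2,3,6}, {1,4,5,6}, {1,2,3,4,5}, Ω }

Check:
Take S₀ = 𝒞 ∪ {∅, Ω} = { {}, {6}, {2,3}, {1,4,5,6}, Ω }.
Iteration 1 (2 new):
  {2,3,6}  = {2,3} ∪ {6}
  {1,2,3,4,5}  = ᶜ of {6}
  (now 7)
Iteration 2 (1 new):
  {1,4,5}  = ᶜ of {2,3,6}
  (now 8)
Iteration 3: no new sets; the family is a σ-algebra.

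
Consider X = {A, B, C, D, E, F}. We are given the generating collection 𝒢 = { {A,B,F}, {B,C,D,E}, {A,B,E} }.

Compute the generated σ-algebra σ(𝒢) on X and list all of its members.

|σ(𝒢)| = 32.  σ(𝒢) = { ∅, {A}, {B}, {E}, {F}, {A,B}, {A,E}, {A,F}, {B,E}, {B,F}, {C,D}, {E,F}, {A,B,E}, {A,B,F}, {A,C,D}, {A,E,F}, {B,C,D}, {B,E,F}, {C,D,E}, {C,D,F}, {A,B,C,D}, {A,B,E,F}, {A,C,D,E}, {A,C,D,F}, {B,C,D,E}, {B,C,D,F}, {C,D,E,F}, {A,B,C,D,E}, {A,B,C,D,F}, {A,C,D,E,F}, {B,C,D,E,F}, X }

Derivation:
Start: 𝒢 ∪ {∅, X} = { ∅, {A,B,E}, {A,B,F}, {B,C,D,E}, X }.
Step 1. New:
  {A,F}  = ᶜ of {B,C,D,E}
  {C,D,E}  = ᶜ of {A,B,F}
  {C,D,F}  = ᶜ of {A,B,E}
  {A,B,E,F}  = {A,B,E} ∪ {A,B,F}
  {A,B,C,D,E}  = {A,B,E} ∪ {B,C,D,E}
  — 10 sets.
Step 2: 7 new —
  {F}  = ᶜ of {A,B,C,D,E}
  {C,D}  = ᶜ of {A,B,E,F}
  {A,C,D,F}  = {A,F} ∪ {C,D,F}
  {C,D,E,F}  = {C,D,E} ∪ {C,D,F}
  {A,B,C,D,F}  = {C,D,F} ∪ {A,B,F}
  {A,C,D,E,F}  = {C,D,E} ∪ {A,F}
  {B,C,D,E,F}  = {B,C,D,E} ∪ {C,D,F}
  — 17 sets.
Step 3. New:
  {A}  = ᶜ of {B,C,D,E,F}
  {B}  = ᶜ of {A,C,D,E,F}
  {E}  = ᶜ of {A,B,C,D,F}
  {A,B}  = ᶜ of {C,D,E,F}
  {B,E}  = ᶜ of {A,C,D,F}
  — 22 sets.
Step 4: +10 →
  {A,E}  = {E} ∪ {A}
  {B,F}  = {B} ∪ {F}
  {E,F}  = {F} ∪ {E}
  {A,C,D}  = {C,D} ∪ {A}
  {A,E,F}  = {A,F} ∪ {E}
  {B,C,D}  = {C,D} ∪ {B}
  {B,E,F}  = {B,E} ∪ {F}
  {A,B,C,D}  = {C,D} ∪ {A,B}
  {A,C,D,E}  = {C,D,E} ∪ {A}
  {B,C,D,F}  = {B} ∪ {C,D,F}
  — 32 sets.
Step 5: no new sets; the family is a σ-algebra.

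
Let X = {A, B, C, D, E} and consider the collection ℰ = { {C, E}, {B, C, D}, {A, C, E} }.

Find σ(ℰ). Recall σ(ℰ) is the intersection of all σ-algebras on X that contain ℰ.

Start: ℰ ∪ {∅, X} = { ∅, {C, E}, {A, C, E}, {B, C, D}, X }.
Pass 1: 4 new —
  {A, E}  = X∖{B, C, D}
  {B, D}  = X∖{A, C, E}
  {A, B, D}  = X∖{C, E}
  {B, C, D, E}  = {B, C, D} ∪ {C, E}
  [9 total]
Pass 2 adds 3:
  {A}  = X∖{B, C, D, E}
  {A, B, C, D}  = {B, C, D} ∪ {A, B, D}
  {A, B, D, E}  = {A, B, D} ∪ {A, E}
  [12 total]
Pass 3 (2 new):
  {C}  = X∖{A, B, D, E}
  {E}  = X∖{A, B, C, D}
  [14 total]
Pass 4 (2 new):
  {A, C}  = {C} ∪ {A}
  {B, D, E}  = {B, D} ∪ {E}
  [16 total]
Pass 5: closed — nothing new.

|σ(ℰ)| = 16.  σ(ℰ) = { ∅, {A}, {C}, {E}, {A, C}, {A, E}, {B, D}, {C, E}, {A, B, D}, {A, C, E}, {B, C, D}, {B, D, E}, {A, B, C, D}, {A, B, D, E}, {B, C, D, E}, X }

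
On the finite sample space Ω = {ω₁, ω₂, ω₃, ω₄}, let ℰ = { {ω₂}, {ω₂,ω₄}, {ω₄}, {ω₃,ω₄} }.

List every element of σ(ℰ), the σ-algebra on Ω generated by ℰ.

Answer: σ(ℰ) = { {}, {ω₁}, {ω₂}, {ω₃}, {ω₄}, {ω₁,ω₂}, {ω₁,ω₃}, {ω₁,ω₄}, {ω₂,ω₃}, {ω₂,ω₄}, {ω₃,ω₄}, {ω₁,ω₂,ω₃}, {ω₁,ω₂,ω₄}, {ω₁,ω₃,ω₄}, {ω₂,ω₃,ω₄}, Ω }

Working:
Seed the family with ℰ together with ∅ and Ω: { {}, {ω₂}, {ω₄}, {ω₂,ω₄}, {ω₃,ω₄}, Ω }.
Step 1: +5 →
  {ω₁,ω₂}  = ᶜ of {ω₃,ω₄}
  {ω₁,ω₃}  = ᶜ of {ω₂,ω₄}
  {ω₁,ω₂,ω₃}  = ᶜ of {ω₄}
  {ω₁,ω₃,ω₄}  = ᶜ of {ω₂}
  {ω₂,ω₃,ω₄}  = {ω₃,ω₄} ∪ {ω₂}
  — 11 sets.
Step 2 adds 2:
  {ω₁}  = ᶜ of {ω₂,ω₃,ω₄}
  {ω₁,ω₂,ω₄}  = {ω₁,ω₂} ∪ {ω₄}
  — 13 sets.
Step 3: +2 →
  {ω₃}  = ᶜ of {ω₁,ω₂,ω₄}
  {ω₁,ω₄}  = {ω₄} ∪ {ω₁}
  — 15 sets.
Step 4: 1 new —
  {ω₂,ω₃}  = ᶜ of {ω₁,ω₄}
  — 16 sets.
Step 5: closed — nothing new.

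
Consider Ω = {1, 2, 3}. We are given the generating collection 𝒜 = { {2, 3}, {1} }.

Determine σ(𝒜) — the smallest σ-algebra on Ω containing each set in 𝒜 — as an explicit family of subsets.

Start: 𝒜 ∪ {∅, Ω} = { {}, {1}, {2, 3}, Ω }.
After Iteration 1 the family is unchanged; done.

Therefore σ(𝒜) = { {}, {1}, {2, 3}, Ω } (|σ(𝒜)| = 4).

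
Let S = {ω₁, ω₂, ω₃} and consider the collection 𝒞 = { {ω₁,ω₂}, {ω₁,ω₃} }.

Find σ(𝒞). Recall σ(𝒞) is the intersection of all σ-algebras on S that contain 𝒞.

Start: 𝒞 ∪ {∅, S} = { ∅, {ω₁,ω₂}, {ω₁,ω₃}, S }.
Step 1. New:
  {ω₂}  = {ω₁,ω₃}ᶜ
  {ω₃}  = {ω₁,ω₂}ᶜ
  [6 total]
Step 2: +1 →
  {ω₂,ω₃}  = {ω₃} ∪ {ω₂}
  [7 total]
Step 3: +1 →
  {ω₁}  = {ω₂,ω₃}ᶜ
  [8 total]
Step 4: stable.

|σ(𝒞)| = 8.  σ(𝒞) = { ∅, {ω₁}, {ω₂}, {ω₃}, {ω₁,ω₂}, {ω₁,ω₃}, {ω₂,ω₃}, S }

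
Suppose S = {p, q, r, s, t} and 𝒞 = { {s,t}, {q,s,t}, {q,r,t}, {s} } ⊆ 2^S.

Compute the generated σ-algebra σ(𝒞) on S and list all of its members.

Start: 𝒞 ∪ {∅, S} = { {}, {s}, {s,t}, {q,r,t}, {q,s,t}, S }.
Round 1. New:
  {p,r}  = S∖{q,s,t}
  {p,s}  = S∖{q,r,t}
  {p,q,r}  = S∖{s,t}
  {p,q,r,t}  = S∖{s}
  {q,r,s,t}  = {s,t} ∪ {q,r,t}
  |family| = 11
Round 2. New:
  {p}  = S∖{q,r,s,t}
  {p,r,s}  = {p,s} ∪ {p,r}
  {p,s,t}  = {s,t} ∪ {p,s}
  {p,q,r,s}  = {p,q,r} ∪ {p,s}
  {p,q,s,t}  = {p,s} ∪ {q,s,t}
  {p,r,s,t}  = {s,t} ∪ {p,r}
  |family| = 17
Round 3. New:
  {q}  = S∖{p,r,s,t}
  {r}  = S∖{p,q,s,t}
  {t}  = S∖{p,q,r,s}
  {q,r}  = S∖{p,s,t}
  {q,t}  = S∖{p,r,s}
  |family| = 22
Round 4 adds 10:
  {p,q}  = {q} ∪ {p}
  {p,t}  = {t} ∪ {p}
  {q,s}  = {q} ∪ {s}
  {r,s}  = {r} ∪ {s}
  {r,t}  = {t} ∪ {r}
  {p,q,s}  = {q} ∪ {p,s}
  {p,q,t}  = {q,t} ∪ {p}
  {p,r,t}  = {t} ∪ {p,r}
  {q,r,s}  = {q,r} ∪ {s}
  {r,s,t}  = {s,t} ∪ {r}
  |family| = 32
Round 5 adds nothing — fixpoint reached.

Hence σ(𝒞) has 32 members: { {}, {p}, {q}, {r}, {s}, {t}, {p,q}, {p,r}, {p,s}, {p,t}, {q,r}, {q,s}, {q,t}, {r,s}, {r,t}, {s,t}, {p,q,r}, {p,q,s}, {p,q,t}, {p,r,s}, {p,r,t}, {p,s,t}, {q,r,s}, {q,r,t}, {q,s,t}, {r,s,t}, {p,q,r,s}, {p,q,r,t}, {p,q,s,t}, {p,r,s,t}, {q,r,s,t}, S }.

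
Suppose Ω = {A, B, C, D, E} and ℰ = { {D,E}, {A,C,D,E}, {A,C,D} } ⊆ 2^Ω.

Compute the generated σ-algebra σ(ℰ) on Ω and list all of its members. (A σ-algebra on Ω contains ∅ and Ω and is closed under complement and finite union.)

σ(ℰ) = { {}, {B}, {D}, {E}, {A,C}, {B,D}, {B,E}, {D,E}, {A,B,C}, {A,C,D}, {A,C,E}, {B,D,E}, {A,B,C,D}, {A,B,C,E}, {A,C,D,E}, Ω }

Check:
Seed the family with ℰ together with ∅ and Ω: { {}, {D,E}, {A,C,D}, {A,C,D,E}, Ω }.
Step 1: 3 new —
  {B}  = Ω∖{A,C,D,E}
  {B,E}  = Ω∖{A,C,D}
  {A,B,C}  = Ω∖{D,E}
  (now 8)
Step 2. New:
  {B,D,E}  = {D,E} ∪ {B,E}
  {A,B,C,D}  = {B} ∪ {A,C,D}
  {A,B,C,E}  = {B,E} ∪ {A,B,C}
  (now 11)
Step 3 (3 new):
  {D}  = Ω∖{A,B,C,E}
  {E}  = Ω∖{A,B,C,D}
  {A,C}  = Ω∖{B,D,E}
  (now 14)
Step 4 (2 new):
  {B,D}  = {D} ∪ {B}
  {A,C,E}  = {A,C} ∪ {E}
  (now 16)
Step 5: no new sets; the family is a σ-algebra.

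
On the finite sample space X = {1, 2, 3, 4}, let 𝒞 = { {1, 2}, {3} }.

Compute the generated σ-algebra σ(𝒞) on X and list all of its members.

Take S₀ = 𝒞 ∪ {∅, X} = { {}, {3}, {1, 2}, X }.
Pass 1 adds 3:
  {3, 4}  = {1, 2}ᶜ
  {1, 2, 3}  = {1, 2} ∪ {3}
  {1, 2, 4}  = {3}ᶜ
Pass 2 (1 new):
  {4}  = {1, 2, 3}ᶜ
Pass 3: already closed under ᶜ and ∪.

|σ(𝒞)| = 8.  σ(𝒞) = { {}, {3}, {4}, {1, 2}, {3, 4}, {1, 2, 3}, {1, 2, 4}, X }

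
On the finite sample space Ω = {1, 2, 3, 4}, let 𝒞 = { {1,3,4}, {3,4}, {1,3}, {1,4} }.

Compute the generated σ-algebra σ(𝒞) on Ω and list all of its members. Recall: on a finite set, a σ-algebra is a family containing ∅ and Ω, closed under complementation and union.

Initial family (6 sets): { {}, {1,3}, {1,4}, {3,4}, {1,3,4}, Ω }.
Pass 1: +4 →
  {2}  = complement {1,3,4}
  {1,2}  = complement {3,4}
  {2,3}  = complement {1,4}
  {2,4}  = complement {1,3}
  |family| = 10
Pass 2. New:
  {1,2,3}  = {1,2} ∪ {2,3}
  {1,2,4}  = {1,2} ∪ {1,4}
  {2,3,4}  = {3,4} ∪ {2}
  |family| = 13
Pass 3: +3 →
  {1}  = complement {2,3,4}
  {3}  = complement {1,2,4}
  {4}  = complement {1,2,3}
  |family| = 16
After Pass 4 the family is unchanged; done.

|σ(𝒞)| = 16.  σ(𝒞) = { {}, {1}, {2}, {3}, {4}, {1,2}, {1,3}, {1,4}, {2,3}, {2,4}, {3,4}, {1,2,3}, {1,2,4}, {1,3,4}, {2,3,4}, Ω }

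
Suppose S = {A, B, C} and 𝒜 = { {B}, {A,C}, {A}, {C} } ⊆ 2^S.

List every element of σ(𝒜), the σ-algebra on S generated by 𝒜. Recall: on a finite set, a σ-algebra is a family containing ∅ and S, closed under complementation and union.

|σ(𝒜)| = 8.  σ(𝒜) = { ∅, {A}, {B}, {C}, {A,B}, {A,C}, {B,C}, S }

Check:
Seed the family with 𝒜 together with ∅ and S: { ∅, {A}, {B}, {C}, {A,C}, S }.
Step 1. New:
  {A,B}  = S∖{C}
  {B,C}  = S∖{A}
Step 2: already closed under ᶜ and ∪.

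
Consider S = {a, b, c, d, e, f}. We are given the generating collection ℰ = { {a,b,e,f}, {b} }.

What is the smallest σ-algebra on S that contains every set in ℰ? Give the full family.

|σ(ℰ)| = 8.  σ(ℰ) = { {}, {b}, {c,d}, {a,e,f}, {b,c,d}, {a,b,e,f}, {a,c,d,e,f}, S }

Trace:
Start: ℰ ∪ {∅, S} = { {}, {b}, {a,b,e,f}, S }.
Iteration 1: +2 →
  {c,d}  = complement {a,b,e,f}
  {a,c,d,e,f}  = complement {b}
  [6 total]
Iteration 2. New:
  {b,c,d}  = {c,d} ∪ {b}
  [7 total]
Iteration 3: +1 →
  {a,e,f}  = complement {b,c,d}
  [8 total]
Iteration 4: stable.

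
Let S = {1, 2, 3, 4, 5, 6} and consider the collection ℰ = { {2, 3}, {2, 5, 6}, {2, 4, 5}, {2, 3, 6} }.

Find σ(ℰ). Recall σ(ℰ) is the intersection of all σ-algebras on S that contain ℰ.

|σ(ℰ)| = 64.  σ(ℰ) = { {}, {1}, {2}, {3}, {4}, {5}, {6}, {1, 2}, {1, 3}, {1, 4}, {1, 5}, {1, 6}, {2, 3}, {2, 4}, {2, 5}, {2, 6}, {3, 4}, {3, 5}, {3, 6}, {4, 5}, {4, 6}, {5, 6}, {1, 2, 3}, {1, 2, 4}, {1, 2, 5}, {1, 2, 6}, {1, 3, 4}, {1, 3, 5}, {1, 3, 6}, {1, 4, 5}, {1, 4, 6}, {1, 5, 6}, {2, 3, 4}, {2, 3, 5}, {2, 3, 6}, {2, 4, 5}, {2, 4, 6}, {2, 5, 6}, {3, 4, 5}, {3, 4, 6}, {3, 5, 6}, {4, 5, 6}, {1, 2, 3, 4}, {1, 2, 3, 5}, {1, 2, 3, 6}, {1, 2, 4, 5}, {1, 2, 4, 6}, {1, 2, 5, 6}, {1, 3, 4, 5}, {1, 3, 4, 6}, {1, 3, 5, 6}, {1, 4, 5, 6}, {2, 3, 4, 5}, {2, 3, 4, 6}, {2, 3, 5, 6}, {2, 4, 5, 6}, {3, 4, 5, 6}, {1, 2, 3, 4, 5}, {1, 2, 3, 4, 6}, {1, 2, 3, 5, 6}, {1, 2, 4, 5, 6}, {1, 3, 4, 5, 6}, {2, 3, 4, 5, 6}, S }

Check:
Initial family (6 sets): { {}, {2, 3}, {2, 3, 6}, {2, 4, 5}, {2, 5, 6}, S }.
Step 1. New:
  {1, 3, 4}  = ᶜ of {2, 5, 6}
  {1, 3, 6}  = ᶜ of {2, 4, 5}
  {1, 4, 5}  = ᶜ of {2, 3, 6}
  {1, 4, 5, 6}  = ᶜ of {2, 3}
  {2, 3, 4, 5}  = {2, 3} ∪ {2, 4, 5}
  {2, 3, 5, 6}  = {2, 3} ∪ {2, 5, 6}
  {2, 4, 5, 6}  = {2, 5, 6} ∪ {2, 4, 5}
  {2, 3, 4, 5, 6}  = {2, 3, 6} ∪ {2, 4, 5}
  (now 14)
Step 2. New:
  {1}  = ᶜ of {2, 3, 4, 5, 6}
  {1, 3}  = ᶜ of {2, 4, 5, 6}
  {1, 4}  = ᶜ of {2, 3, 5, 6}
  {1, 6}  = ᶜ of {2, 3, 4, 5}
  {1, 2, 3, 4}  = {1, 3, 4} ∪ {2, 3}
  {1, 2, 3, 6}  = {1, 3, 6} ∪ {2, 3, 6}
  {1, 2, 4, 5}  = {1, 4, 5} ∪ {2, 4, 5}
  {1, 3, 4, 5}  = {1, 4, 5} ∪ {1, 3, 4}
  {1, 3, 4, 6}  = {1, 3, 6} ∪ {1, 3, 4}
  {1, 2, 3, 4, 5}  = {1, 4, 5} ∪ {2, 3, 4, 5}
  {1, 2, 3, 4, 6}  = {2, 3, 6} ∪ {1, 3, 4}
  {1, 2, 3, 5, 6}  = {1, 3, 6} ∪ {2, 3, 5, 6}
  {1, 2, 4, 5, 6}  = {1, 4, 5} ∪ {2, 5, 6}
  {1, 3, 4, 5, 6}  = {1, 4, 5} ∪ {1, 3, 6}
  (now 28)
Step 3: 13 new —
  {2}  = ᶜ of {1, 3, 4, 5, 6}
  {3}  = ᶜ of {1, 2, 4, 5, 6}
  {4}  = ᶜ of {1, 2, 3, 5, 6}
  {5}  = ᶜ of {1, 2, 3, 4, 6}
  {6}  = ᶜ of {1, 2, 3, 4, 5}
  {2, 5}  = ᶜ of {1, 3, 4, 6}
  {2, 6}  = ᶜ of {1, 3, 4, 5}
  {3, 6}  = ᶜ of {1, 2, 4, 5}
  {4, 5}  = ᶜ of {1, 2, 3, 6}
  {5, 6}  = ᶜ of {1, 2, 3, 4}
  {1, 2, 3}  = {1, 3} ∪ {2, 3}
  {1, 4, 6}  = {1, 6} ∪ {1, 4}
  {1, 2, 5, 6}  = {1, 6} ∪ {2, 5, 6}
  (now 41)
Step 4: +23 →
  {1, 2}  = {2} ∪ {1}
  {1, 5}  = {1} ∪ {5}
  {2, 4}  = {2} ∪ {4}
  {3, 4}  = ᶜ of {1, 2, 5, 6}
  {3, 5}  = {3} ∪ {5}
  {4, 6}  = {4} ∪ {6}
  {1, 2, 4}  = {2} ∪ {1, 4}
  {1, 2, 5}  = {1} ∪ {2, 5}
  {1, 2, 6}  = {1, 6} ∪ {2}
  {1, 3, 5}  = {1, 3} ∪ {5}
  {1, 5, 6}  = {1, 6} ∪ {5, 6}
  {2, 3, 4}  = {2, 3} ∪ {4}
  {2, 3, 5}  = ᶜ of {1, 4, 6}
  {2, 4, 6}  = {2, 6} ∪ {4}
  {3, 4, 5}  = {4, 5} ∪ {3}
  {3, 4, 6}  = {3, 6} ∪ {4}
  {3, 5, 6}  = {3} ∪ {5, 6}
  {4, 5, 6}  = ᶜ of {1, 2, 3}
  {1, 2, 3, 5}  = {1, 3} ∪ {2, 5}
  {1, 2, 4, 6}  = {2} ∪ {1, 4, 6}
  {1, 3, 5, 6}  = {1, 3, 6} ∪ {5, 6}
  {2, 3, 4, 6}  = {2, 3, 6} ∪ {4}
  {3, 4, 5, 6}  = {4, 5} ∪ {3, 6}
  (now 64)
Step 5: stable.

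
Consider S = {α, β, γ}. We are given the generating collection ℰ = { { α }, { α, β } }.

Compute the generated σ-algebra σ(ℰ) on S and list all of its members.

σ(ℰ) (8 sets): { {}, { α }, { β }, { γ }, { α, β }, { α, γ }, { β, γ }, S }

Working:
Begin from { {}, { α }, { α, β }, S } (that is, ℰ plus ∅ and S).
Pass 1. New:
  { γ }  = complement { α, β }
  { β, γ }  = complement { α }
Pass 2 adds 1:
  { α, γ }  = { γ } ∪ { α }
Pass 3 (1 new):
  { β }  = complement { α, γ }
After Pass 4 the family is unchanged; done.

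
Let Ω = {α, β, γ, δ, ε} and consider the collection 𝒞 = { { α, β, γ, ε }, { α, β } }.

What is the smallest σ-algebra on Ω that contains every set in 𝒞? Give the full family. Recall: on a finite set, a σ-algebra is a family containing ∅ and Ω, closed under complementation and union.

|σ(𝒞)| = 8.  σ(𝒞) = { {}, { δ }, { α, β }, { γ, ε }, { α, β, δ }, { γ, δ, ε }, { α, β, γ, ε }, Ω }

Working:
Take S₀ = 𝒞 ∪ {∅, Ω} = { {}, { α, β }, { α, β, γ, ε }, Ω }.
Iteration 1: +2 →
  { δ }  = complement { α, β, γ, ε }
  { γ, δ, ε }  = complement { α, β }
Iteration 2 (1 new):
  { α, β, δ }  = { α, β } ∪ { δ }
Iteration 3 (1 new):
  { γ, ε }  = complement { α, β, δ }
Iteration 4: stable.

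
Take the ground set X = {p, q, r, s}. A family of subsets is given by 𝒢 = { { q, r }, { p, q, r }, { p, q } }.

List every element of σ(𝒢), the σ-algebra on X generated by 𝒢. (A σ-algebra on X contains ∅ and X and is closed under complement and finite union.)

Start: 𝒢 ∪ {∅, X} = { {}, { p, q }, { q, r }, { p, q, r }, X }.
Step 1 (3 new):
  { s }  = X∖{ p, q, r }
  { p, s }  = X∖{ q, r }
  { r, s }  = X∖{ p, q }
  |family| = 8
Step 2 (3 new):
  { p, q, s }  = { s } ∪ { p, q }
  { p, r, s }  = { r, s } ∪ { p, s }
  { q, r, s }  = { s } ∪ { q, r }
  |family| = 11
Step 3. New:
  { p }  = X∖{ q, r, s }
  { q }  = X∖{ p, r, s }
  { r }  = X∖{ p, q, s }
  |family| = 14
Step 4: 2 new —
  { p, r }  = { r } ∪ { p }
  { q, s }  = { s } ∪ { q }
  |family| = 16
After Step 5 the family is unchanged; done.

σ(𝒢) = { {}, { p }, { q }, { r }, { s }, { p, q }, { p, r }, { p, s }, { q, r }, { q, s }, { r, s }, { p, q, r }, { p, q, s }, { p, r, s }, { q, r, s }, X }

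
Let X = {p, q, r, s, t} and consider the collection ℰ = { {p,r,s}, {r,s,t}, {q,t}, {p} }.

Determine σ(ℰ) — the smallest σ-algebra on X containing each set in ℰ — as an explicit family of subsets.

Start: ℰ ∪ {∅, X} = { {}, {p}, {q,t}, {p,r,s}, {r,s,t}, X }.
Round 1 (4 new):
  {p,q}  = {r,s,t}ᶜ
  {p,q,t}  = {q,t} ∪ {p}
  {p,r,s,t}  = {r,s,t} ∪ {p,r,s}
  {q,r,s,t}  = {p}ᶜ
  |family| = 10
Round 2 adds 3:
  {q}  = {p,r,s,t}ᶜ
  {r,s}  = {p,q,t}ᶜ
  {p,q,r,s}  = {p,q} ∪ {p,r,s}
  |family| = 13
Round 3: 2 new —
  {t}  = {p,q,r,s}ᶜ
  {q,r,s}  = {r,s} ∪ {q}
  |family| = 15
Round 4: +1 →
  {p,t}  = {q,r,s}ᶜ
  |family| = 16
Round 5: closed — nothing new.

σ(ℰ) = { {}, {p}, {q}, {t}, {p,q}, {p,t}, {q,t}, {r,s}, {p,q,t}, {p,r,s}, {q,r,s}, {r,s,t}, {p,q,r,s}, {p,r,s,t}, {q,r,s,t}, X }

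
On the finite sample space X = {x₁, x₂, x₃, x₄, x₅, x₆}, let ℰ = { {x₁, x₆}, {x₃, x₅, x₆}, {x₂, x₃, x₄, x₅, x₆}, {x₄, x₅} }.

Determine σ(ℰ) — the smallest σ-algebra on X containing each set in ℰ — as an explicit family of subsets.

Begin from { {}, {x₁, x₆}, {x₄, x₅}, {x₃, x₅, x₆}, {x₂, x₃, x₄, x₅, x₆}, X } (that is, ℰ plus ∅ and X).
Step 1 (7 new):
  {x₁}  = complement {x₂, x₃, x₄, x₅, x₆}
  {x₁, x₂, x₄}  = complement {x₃, x₅, x₆}
  {x₁, x₂, x₃, x₆}  = complement {x₄, x₅}
  {x₁, x₃, x₅, x₆}  = {x₃, x₅, x₆} ∪ {x₁, x₆}
  {x₁, x₄, x₅, x₆}  = {x₄, x₅} ∪ {x₁, x₆}
  {x₂, x₃, x₄, x₅}  = complement {x₁, x₆}
  {x₃, x₄, x₅, x₆}  = {x₄, x₅} ∪ {x₃, x₅, x₆}
  — 13 sets.
Step 2. New:
  {x₁, x₂}  = complement {x₃, x₄, x₅, x₆}
  {x₂, x₃}  = complement {x₁, x₄, x₅, x₆}
  {x₂, x₄}  = complement {x₁, x₃, x₅, x₆}
  {x₁, x₄, x₅}  = {x₄, x₅} ∪ {x₁}
  {x₁, x₂, x₄, x₅}  = {x₁, x₂, x₄} ∪ {x₄, x₅}
  {x₁, x₂, x₄, x₆}  = {x₁, x₆} ∪ {x₁, x₂, x₄}
  {x₁, x₂, x₃, x₄, x₅}  = {x₂, x₃, x₄, x₅} ∪ {x₁, x₂, x₄}
  {x₁, x₂, x₃, x₄, x₆}  = {x₁, x₂, x₃, x₆} ∪ {x₁, x₂, x₄}
  {x₁, x₂, x₃, x₅, x₆}  = {x₁, x₃, x₅, x₆} ∪ {x₁, x₂, x₃, x₆}
  {x₁, x₂, x₄, x₅, x₆}  = {x₁, x₄, x₅, x₆} ∪ {x₁, x₂, x₄}
  {x₁, x₃, x₄, x₅, x₆}  = {x₁, x₃, x₅, x₆} ∪ {x₃, x₄, x₅, x₆}
  — 24 sets.
Step 3 adds 14:
  {x₂}  = complement {x₁, x₃, x₄, x₅, x₆}
  {x₃}  = complement {x₁, x₂, x₄, x₅, x₆}
  {x₄}  = complement {x₁, x₂, x₃, x₅, x₆}
  {x₅}  = complement {x₁, x₂, x₃, x₄, x₆}
  {x₆}  = complement {x₁, x₂, x₃, x₄, x₅}
  {x₃, x₅}  = complement {x₁, x₂, x₄, x₆}
  {x₃, x₆}  = complement {x₁, x₂, x₄, x₅}
  {x₁, x₂, x₃}  = {x₁, x₂} ∪ {x₂, x₃}
  {x₁, x₂, x₆}  = {x₁, x₆} ∪ {x₁, x₂}
  {x₂, x₃, x₄}  = {x₂, x₄} ∪ {x₂, x₃}
  {x₂, x₃, x₆}  = complement {x₁, x₄, x₅}
  {x₂, x₄, x₅}  = {x₄, x₅} ∪ {x₂, x₄}
  {x₁, x₂, x₃, x₄}  = {x₁, x₂, x₄} ∪ {x₂, x₃}
  {x₂, x₃, x₅, x₆}  = {x₂, x₃} ∪ {x₃, x₅, x₆}
  — 38 sets.
Step 4: +23 →
  {x₁, x₃}  = {x₃} ∪ {x₁}
  {x₁, x₄}  = complement {x₂, x₃, x₅, x₆}
  {x₁, x₅}  = {x₁} ∪ {x₅}
  {x₂, x₅}  = {x₂} ∪ {x₅}
  {x₂, x₆}  = {x₂} ∪ {x₆}
  {x₃, x₄}  = {x₃} ∪ {x₄}
  {x₄, x₆}  = {x₄} ∪ {x₆}
  {x₅, x₆}  = complement {x₁, x₂, x₃, x₄}
  {x₁, x₂, x₅}  = {x₁, x₂} ∪ {x₅}
  {x₁, x₃, x₅}  = {x₃, x₅} ∪ {x₁}
  {x₁, x₃, x₆}  = complement {x₂, x₄, x₅}
  {x₁, x₄, x₆}  = {x₁, x₆} ∪ {x₄}
  {x₁, x₅, x₆}  = complement {x₂, x₃, x₄}
  {x₂, x₃, x₅}  = {x₂} ∪ {x₃, x₅}
  {x₂, x₄, x₆}  = {x₂, x₄} ∪ {x₆}
  {x₃, x₄, x₅}  = complement {x₁, x₂, x₆}
  {x₃, x₄, x₆}  = {x₃, x₆} ∪ {x₄}
  {x₄, x₅, x₆}  = complement {x₁, x₂, x₃}
  {x₁, x₂, x₃, x₅}  = {x₃, x₅} ∪ {x₁, x₂, x₃}
  {x₁, x₂, x₅, x₆}  = {x₅} ∪ {x₁, x₂, x₆}
  {x₁, x₃, x₄, x₅}  = {x₃, x₅} ∪ {x₁, x₄, x₅}
  {x₂, x₃, x₄, x₆}  = {x₂, x₃, x₆} ∪ {x₄}
  {x₂, x₄, x₅, x₆}  = {x₂, x₄, x₅} ∪ {x₆}
  — 61 sets.
Step 5: +3 →
  {x₁, x₃, x₄}  = {x₃, x₄} ∪ {x₁, x₄}
  {x₂, x₅, x₆}  = {x₂, x₅} ∪ {x₅, x₆}
  {x₁, x₃, x₄, x₆}  = complement {x₂, x₅}
  — 64 sets.
After Step 6 the family is unchanged; done.

|σ(ℰ)| = 64.  σ(ℰ) = { {}, {x₁}, {x₂}, {x₃}, {x₄}, {x₅}, {x₆}, {x₁, x₂}, {x₁, x₃}, {x₁, x₄}, {x₁, x₅}, {x₁, x₆}, {x₂, x₃}, {x₂, x₄}, {x₂, x₅}, {x₂, x₆}, {x₃, x₄}, {x₃, x₅}, {x₃, x₆}, {x₄, x₅}, {x₄, x₆}, {x₅, x₆}, {x₁, x₂, x₃}, {x₁, x₂, x₄}, {x₁, x₂, x₅}, {x₁, x₂, x₆}, {x₁, x₃, x₄}, {x₁, x₃, x₅}, {x₁, x₃, x₆}, {x₁, x₄, x₅}, {x₁, x₄, x₆}, {x₁, x₅, x₆}, {x₂, x₃, x₄}, {x₂, x₃, x₅}, {x₂, x₃, x₆}, {x₂, x₄, x₅}, {x₂, x₄, x₆}, {x₂, x₅, x₆}, {x₃, x₄, x₅}, {x₃, x₄, x₆}, {x₃, x₅, x₆}, {x₄, x₅, x₆}, {x₁, x₂, x₃, x₄}, {x₁, x₂, x₃, x₅}, {x₁, x₂, x₃, x₆}, {x₁, x₂, x₄, x₅}, {x₁, x₂, x₄, x₆}, {x₁, x₂, x₅, x₆}, {x₁, x₃, x₄, x₅}, {x₁, x₃, x₄, x₆}, {x₁, x₃, x₅, x₆}, {x₁, x₄, x₅, x₆}, {x₂, x₃, x₄, x₅}, {x₂, x₃, x₄, x₆}, {x₂, x₃, x₅, x₆}, {x₂, x₄, x₅, x₆}, {x₃, x₄, x₅, x₆}, {x₁, x₂, x₃, x₄, x₅}, {x₁, x₂, x₃, x₄, x₆}, {x₁, x₂, x₃, x₅, x₆}, {x₁, x₂, x₄, x₅, x₆}, {x₁, x₃, x₄, x₅, x₆}, {x₂, x₃, x₄, x₅, x₆}, X }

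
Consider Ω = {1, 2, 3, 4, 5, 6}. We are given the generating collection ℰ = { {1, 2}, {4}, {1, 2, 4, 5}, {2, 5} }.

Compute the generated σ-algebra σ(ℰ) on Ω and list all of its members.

Start: ℰ ∪ {∅, Ω} = { {}, {4}, {1, 2}, {2, 5}, {1, 2, 4, 5}, Ω }.
Step 1: +7 →
  {3, 6}  = complement {1, 2, 4, 5}
  {1, 2, 4}  = {1, 2} ∪ {4}
  {1, 2, 5}  = {2, 5} ∪ {1, 2}
  {2, 4, 5}  = {2, 5} ∪ {4}
  {1, 3, 4, 6}  = complement {2, 5}
  {3, 4, 5, 6}  = complement {1, 2}
  {1, 2, 3, 5, 6}  = complement {4}
  — 13 sets.
Step 2 (8 new):
  {1, 3, 6}  = complement {2, 4, 5}
  {3, 4, 6}  = complement {1, 2, 5}
  {3, 5, 6}  = complement {1, 2, 4}
  {1, 2, 3, 6}  = {1, 2} ∪ {3, 6}
  {2, 3, 5, 6}  = {2, 5} ∪ {3, 6}
  {1, 2, 3, 4, 6}  = {1, 2} ∪ {1, 3, 4, 6}
  {1, 3, 4, 5, 6}  = {3, 4, 5, 6} ∪ {1, 3, 4, 6}
  {2, 3, 4, 5, 6}  = {2, 5} ∪ {3, 4, 5, 6}
  — 21 sets.
Step 3: 6 new —
  {1}  = complement {2, 3, 4, 5, 6}
  {2}  = complement {1, 3, 4, 5, 6}
  {5}  = complement {1, 2, 3, 4, 6}
  {1, 4}  = complement {2, 3, 5, 6}
  {4, 5}  = complement {1, 2, 3, 6}
  {1, 3, 5, 6}  = {1, 3, 6} ∪ {3, 5, 6}
  — 27 sets.
Step 4: +5 →
  {1, 5}  = {1} ∪ {5}
  {2, 4}  = complement {1, 3, 5, 6}
  {1, 4, 5}  = {1} ∪ {4, 5}
  {2, 3, 6}  = {2} ∪ {3, 6}
  {2, 3, 4, 6}  = {2} ∪ {3, 4, 6}
  — 32 sets.
Step 5: already closed under ᶜ and ∪.

|σ(ℰ)| = 32.  σ(ℰ) = { {}, {1}, {2}, {4}, {5}, {1, 2}, {1, 4}, {1, 5}, {2, 4}, {2, 5}, {3, 6}, {4, 5}, {1, 2, 4}, {1, 2, 5}, {1, 3, 6}, {1, 4, 5}, {2, 3, 6}, {2, 4, 5}, {3, 4, 6}, {3, 5, 6}, {1, 2, 3, 6}, {1, 2, 4, 5}, {1, 3, 4, 6}, {1, 3, 5, 6}, {2, 3, 4, 6}, {2, 3, 5, 6}, {3, 4, 5, 6}, {1, 2, 3, 4, 6}, {1, 2, 3, 5, 6}, {1, 3, 4, 5, 6}, {2, 3, 4, 5, 6}, Ω }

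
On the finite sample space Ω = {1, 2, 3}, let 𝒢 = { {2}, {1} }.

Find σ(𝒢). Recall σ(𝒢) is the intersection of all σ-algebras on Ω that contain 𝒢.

Initial family (4 sets): { {}, {1}, {2}, Ω }.
Round 1. New:
  {1, 2}  = {2} ∪ {1}
  {1, 3}  = Ω∖{2}
  {2, 3}  = Ω∖{1}
  (now 7)
Round 2. New:
  {3}  = Ω∖{1, 2}
  (now 8)
After Round 3 the family is unchanged; done.

Hence σ(𝒢) has 8 members: { {}, {1}, {2}, {3}, {1, 2}, {1, 3}, {2, 3}, Ω }.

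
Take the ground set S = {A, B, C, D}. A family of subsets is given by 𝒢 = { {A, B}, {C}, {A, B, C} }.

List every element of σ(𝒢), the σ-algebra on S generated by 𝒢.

Answer: σ(𝒢) = { {}, {C}, {D}, {A, B}, {C, D}, {A, B, C}, {A, B, D}, S }

Check:
Begin from { {}, {C}, {A, B}, {A, B, C}, S } (that is, 𝒢 plus ∅ and S).
Step 1: +3 →
  {D}  = ᶜ of {A, B, C}
  {C, D}  = ᶜ of {A, B}
  {A, B, D}  = ᶜ of {C}
  — 8 sets.
Step 2: already closed under ᶜ and ∪.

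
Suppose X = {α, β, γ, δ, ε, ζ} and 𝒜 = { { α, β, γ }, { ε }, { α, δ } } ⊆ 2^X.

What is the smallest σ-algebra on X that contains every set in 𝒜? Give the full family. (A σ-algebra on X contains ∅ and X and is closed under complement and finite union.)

Answer: σ(𝒜) = { {  }, { α }, { δ }, { ε }, { ζ }, { α, δ }, { α, ε }, { α, ζ }, { β, γ }, { δ, ε }, { δ, ζ }, { ε, ζ }, { α, β, γ }, { α, δ, ε }, { α, δ, ζ }, { α, ε, ζ }, { β, γ, δ }, { β, γ, ε }, { β, γ, ζ }, { δ, ε, ζ }, { α, β, γ, δ }, { α, β, γ, ε }, { α, β, γ, ζ }, { α, δ, ε, ζ }, { β, γ, δ, ε }, { β, γ, δ, ζ }, { β, γ, ε, ζ }, { α, β, γ, δ, ε }, { α, β, γ, δ, ζ }, { α, β, γ, ε, ζ }, { β, γ, δ, ε, ζ }, X }

Derivation:
Take S₀ = 𝒜 ∪ {∅, X} = { {  }, { ε }, { α, δ }, { α, β, γ }, X }.
Pass 1 adds 6:
  { α, δ, ε }  = { α, δ } ∪ { ε }
  { δ, ε, ζ }  = complement { α, β, γ }
  { α, β, γ, δ }  = { α, β, γ } ∪ { α, δ }
  { α, β, γ, ε }  = { α, β, γ } ∪ { ε }
  { β, γ, ε, ζ }  = complement { α, δ }
  { α, β, γ, δ, ζ }  = complement { ε }
Pass 2: 7 new —
  { δ, ζ }  = complement { α, β, γ, ε }
  { ε, ζ }  = complement { α, β, γ, δ }
  { β, γ, ζ }  = complement { α, δ, ε }
  { α, δ, ε, ζ }  = { α, δ, ε } ∪ { δ, ε, ζ }
  { α, β, γ, δ, ε }  = { α, δ, ε } ∪ { α, β, γ }
  { α, β, γ, ε, ζ }  = { α, β, γ } ∪ { β, γ, ε, ζ }
  { β, γ, δ, ε, ζ }  = { δ, ε, ζ } ∪ { β, γ, ε, ζ }
Pass 3: +7 →
  { α }  = complement { β, γ, δ, ε, ζ }
  { δ }  = complement { α, β, γ, ε, ζ }
  { ζ }  = complement { α, β, γ, δ, ε }
  { β, γ }  = complement { α, δ, ε, ζ }
  { α, δ, ζ }  = { α, δ } ∪ { δ, ζ }
  { α, β, γ, ζ }  = { α, β, γ } ∪ { β, γ, ζ }
  { β, γ, δ, ζ }  = { β, γ, ζ } ∪ { δ, ζ }
Pass 4 adds 6:
  { α, ε }  = complement { β, γ, δ, ζ }
  { α, ζ }  = { α } ∪ { ζ }
  { δ, ε }  = complement { α, β, γ, ζ }
  { α, ε, ζ }  = { ε, ζ } ∪ { α }
  { β, γ, δ }  = { β, γ } ∪ { δ }
  { β, γ, ε }  = complement { α, δ, ζ }
Pass 5: +1 →
  { β, γ, δ, ε }  = complement { α, ζ }
Pass 6 adds nothing — fixpoint reached.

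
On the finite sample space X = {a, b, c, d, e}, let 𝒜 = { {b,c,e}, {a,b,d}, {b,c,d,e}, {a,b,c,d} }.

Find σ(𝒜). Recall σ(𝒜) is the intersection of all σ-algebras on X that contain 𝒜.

Start: 𝒜 ∪ {∅, X} = { {}, {a,b,d}, {b,c,e}, {a,b,c,d}, {b,c,d,e}, X }.
Step 1: 4 new —
  {a}  = complement {b,c,d,e}
  {e}  = complement {a,b,c,d}
  {a,d}  = complement {b,c,e}
  {c,e}  = complement {a,b,d}
  — 10 sets.
Step 2. New:
  {a,e}  = {e} ∪ {a}
  {a,c,e}  = {c,e} ∪ {a}
  {a,d,e}  = {e} ∪ {a,d}
  {a,b,c,e}  = {b,c,e} ∪ {a}
  {a,b,d,e}  = {a,b,d} ∪ {e}
  {a,c,d,e}  = {a,d} ∪ {c,e}
  — 16 sets.
Step 3: +6 →
  {b}  = complement {a,c,d,e}
  {c}  = complement {a,b,d,e}
  {d}  = complement {a,b,c,e}
  {b,c}  = complement {a,d,e}
  {b,d}  = complement {a,c,e}
  {b,c,d}  = complement {a,e}
  — 22 sets.
Step 4: +10 →
  {a,b}  = {b} ∪ {a}
  {a,c}  = {c} ∪ {a}
  {b,e}  = {b} ∪ {e}
  {c,d}  = {c} ∪ {d}
  {d,e}  = {e} ∪ {d}
  {a,b,c}  = {b,c} ∪ {a}
  {a,b,e}  = {b} ∪ {a,e}
  {a,c,d}  = {c} ∪ {a,d}
  {b,d,e}  = {e} ∪ {b,d}
  {c,d,e}  = {d} ∪ {c,e}
  — 32 sets.
Step 5: stable.

Hence σ(𝒜) has 32 members: { {}, {a}, {b}, {c}, {d}, {e}, {a,b}, {a,c}, {a,d}, {a,e}, {b,c}, {b,d}, {b,e}, {c,d}, {c,e}, {d,e}, {a,b,c}, {a,b,d}, {a,b,e}, {a,c,d}, {a,c,e}, {a,d,e}, {b,c,d}, {b,c,e}, {b,d,e}, {c,d,e}, {a,b,c,d}, {a,b,c,e}, {a,b,d,e}, {a,c,d,e}, {b,c,d,e}, X }.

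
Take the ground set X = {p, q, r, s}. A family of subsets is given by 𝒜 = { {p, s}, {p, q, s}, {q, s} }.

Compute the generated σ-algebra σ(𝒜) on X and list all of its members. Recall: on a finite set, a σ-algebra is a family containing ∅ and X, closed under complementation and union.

Start: 𝒜 ∪ {∅, X} = { {}, {p, s}, {q, s}, {p, q, s}, X }.
Pass 1 (3 new):
  {r}  = {p, q, s}ᶜ
  {p, r}  = {q, s}ᶜ
  {q, r}  = {p, s}ᶜ
  (now 8)
Pass 2 adds 3:
  {p, q, r}  = {p, r} ∪ {q, r}
  {p, r, s}  = {r} ∪ {p, s}
  {q, r, s}  = {r} ∪ {q, s}
  (now 11)
Pass 3: 3 new —
  {p}  = {q, r, s}ᶜ
  {q}  = {p, r, s}ᶜ
  {s}  = {p, q, r}ᶜ
  (now 14)
Pass 4 adds 2:
  {p, q}  = {q} ∪ {p}
  {r, s}  = {r} ∪ {s}
  (now 16)
Pass 5 adds nothing — fixpoint reached.

Hence σ(𝒜) has 16 members: { {}, {p}, {q}, {r}, {s}, {p, q}, {p, r}, {p, s}, {q, r}, {q, s}, {r, s}, {p, q, r}, {p, q, s}, {p, r, s}, {q, r, s}, X }.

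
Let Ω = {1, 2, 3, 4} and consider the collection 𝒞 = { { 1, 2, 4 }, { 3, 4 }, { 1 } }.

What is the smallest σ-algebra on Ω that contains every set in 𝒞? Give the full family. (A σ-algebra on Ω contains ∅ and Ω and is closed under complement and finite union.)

Take S₀ = 𝒞 ∪ {∅, Ω} = { {  }, { 1 }, { 3, 4 }, { 1, 2, 4 }, Ω }.
Round 1 adds 4:
  { 3 }  = ᶜ of { 1, 2, 4 }
  { 1, 2 }  = ᶜ of { 3, 4 }
  { 1, 3, 4 }  = { 3, 4 } ∪ { 1 }
  { 2, 3, 4 }  = ᶜ of { 1 }
  — 9 sets.
Round 2 adds 3:
  { 2 }  = ᶜ of { 1, 3, 4 }
  { 1, 3 }  = { 3 } ∪ { 1 }
  { 1, 2, 3 }  = { 1, 2 } ∪ { 3 }
  — 12 sets.
Round 3 adds 3:
  { 4 }  = ᶜ of { 1, 2, 3 }
  { 2, 3 }  = { 3 } ∪ { 2 }
  { 2, 4 }  = ᶜ of { 1, 3 }
  — 15 sets.
Round 4: 1 new —
  { 1, 4 }  = ᶜ of { 2, 3 }
  — 16 sets.
Round 5 adds nothing — fixpoint reached.

Therefore σ(𝒞) = { {  }, { 1 }, { 2 }, { 3 }, { 4 }, { 1, 2 }, { 1, 3 }, { 1, 4 }, { 2, 3 }, { 2, 4 }, { 3, 4 }, { 1, 2, 3 }, { 1, 2, 4 }, { 1, 3, 4 }, { 2, 3, 4 }, Ω } (|σ(𝒞)| = 16).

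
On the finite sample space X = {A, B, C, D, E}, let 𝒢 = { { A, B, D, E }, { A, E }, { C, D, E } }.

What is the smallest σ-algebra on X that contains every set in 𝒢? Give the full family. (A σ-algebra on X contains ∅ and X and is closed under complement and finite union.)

Take S₀ = 𝒢 ∪ {∅, X} = { {}, { A, E }, { C, D, E }, { A, B, D, E }, X }.
Step 1 (4 new):
  { C }  = complement { A, B, D, E }
  { A, B }  = complement { C, D, E }
  { B, C, D }  = complement { A, E }
  { A, C, D, E }  = { C, D, E } ∪ { A, E }
Step 2 adds 6:
  { B }  = complement { A, C, D, E }
  { A, B, C }  = { A, B } ∪ { C }
  { A, B, E }  = { A, B } ∪ { A, E }
  { A, C, E }  = { C } ∪ { A, E }
  { A, B, C, D }  = { B, C, D } ∪ { A, B }
  { B, C, D, E }  = { C, D, E } ∪ { B, C, D }
Step 3. New:
  { A }  = complement { B, C, D, E }
  { E }  = complement { A, B, C, D }
  { B, C }  = { C } ∪ { B }
  { B, D }  = complement { A, C, E }
  { C, D }  = complement { A, B, E }
  { D, E }  = complement { A, B, C }
  { A, B, C, E }  = { C } ∪ { A, B, E }
Step 4: 9 new —
  { D }  = complement { A, B, C, E }
  { A, C }  = { C } ∪ { A }
  { B, E }  = { B } ∪ { E }
  { C, E }  = { E } ∪ { C }
  { A, B, D }  = { B, D } ∪ { A, B }
  { A, C, D }  = { C, D } ∪ { A }
  { A, D, E }  = complement { B, C }
  { B, C, E }  = { E } ∪ { B, C }
  { B, D, E }  = { B } ∪ { D, E }
Step 5 adds 1:
  { A, D }  = complement { B, C, E }
Step 6: already closed under ᶜ and ∪.

σ(𝒢) = { {}, { A }, { B }, { C }, { D }, { E }, { A, B }, { A, C }, { A, D }, { A, E }, { B, C }, { B, D }, { B, E }, { C, D }, { C, E }, { D, E }, { A, B, C }, { A, B, D }, { A, B, E }, { A, C, D }, { A, C, E }, { A, D, E }, { B, C, D }, { B, C, E }, { B, D, E }, { C, D, E }, { A, B, C, D }, { A, B, C, E }, { A, B, D, E }, { A, C, D, E }, { B, C, D, E }, X }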